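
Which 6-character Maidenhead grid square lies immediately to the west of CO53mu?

CO53lu

Longitude subsquare m = 12; −1 → 11 = l.
The latitude characters are unchanged.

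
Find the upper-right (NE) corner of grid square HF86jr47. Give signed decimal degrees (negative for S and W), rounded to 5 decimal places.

Field H=7, F=5: +7·20° lon, +5·10° lat → SW at lon -40°, lat -40°.
Square 8, 6: +8·2° lon, +6·1° lat → SW at lon -24°, lat -34°.
Subsquare j=9, r=17: +9·0.0833333° lon, +17·0.0416667° lat → SW at lon -23.25°, lat -33.2917°.
Extended square 4, 7: +4·0.00833333° lon, +7·0.00416667° lat → SW at lon -23.2167°, lat -33.2625°.
Cell spans 0.00833333° lon × 0.00416667° lat. NE corner is SW corner plus one full cell.
latitude -33.25833, longitude -23.20833.

-33.25833, -23.20833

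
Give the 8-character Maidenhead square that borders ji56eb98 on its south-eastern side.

JI56fb07

Longitude extended square 9; +1 → 10, wraps to 0, carry into subsquare.
Longitude subsquare e = 4; +1 → 5 = f.
Latitude extended square 8; −1 → 7.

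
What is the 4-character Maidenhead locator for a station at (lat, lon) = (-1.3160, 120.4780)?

PI08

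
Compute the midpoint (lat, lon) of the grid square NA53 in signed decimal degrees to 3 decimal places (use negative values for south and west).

-86.500, 91.000

Field N=13, A=0: +13·20° lon, +0·10° lat → SW at lon 80°, lat -90°.
Square 5, 3: +5·2° lon, +3·1° lat → SW at lon 90°, lat -87°.
Cell spans 2° lon × 1° lat. Centre is SW corner plus half of each.
latitude -86.500, longitude 91.000.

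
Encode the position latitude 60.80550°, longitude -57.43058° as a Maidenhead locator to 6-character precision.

Offset from 180°W / 90°S: lon 122.5694°, lat 150.8055°.
Field: lon ⌊122.5694/20⌋ = 6 → G; lat ⌊150.8055/10⌋ = 15 → P.
Square: lon ⌊2.5694/2⌋ = 1; lat ⌊0.8055/1⌋ = 0.
Subsquare: lon ⌊0.5694/0.0833333⌋ = 6 → g; lat ⌊0.8055/0.0416667⌋ = 19 → t.

GP10gt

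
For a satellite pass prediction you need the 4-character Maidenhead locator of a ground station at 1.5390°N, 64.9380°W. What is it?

FJ71

Add 180° to longitude and 90° to latitude: 115.06, 91.54.
Field: 115.06/20 → 5 → F, 91.54/10 → 9 → J; chars FJ.
Square: 15.06/2 → 7, 1.54/1 → 1; chars 71.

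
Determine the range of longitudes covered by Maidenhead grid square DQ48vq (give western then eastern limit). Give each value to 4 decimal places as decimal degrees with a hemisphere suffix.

Field D=3, Q=16: +3·20° lon, +16·10° lat → SW at lon -120°, lat 70°.
Square 4, 8: +4·2° lon, +8·1° lat → SW at lon -112°, lat 78°.
Subsquare v=21, q=16: +21·0.0833333° lon, +16·0.0416667° lat → SW at lon -110.25°, lat 78.6667°.
Cell spans 0.0833333° lon × 0.0416667° lat.
west 110.2500° W, east 110.1667° W.

110.2500° W, 110.1667° W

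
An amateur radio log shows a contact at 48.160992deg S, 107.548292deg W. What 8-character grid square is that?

DE61fu41

Shift to the Maidenhead origin (180°W, 90°S): lon 72.45171, lat 41.83901.
Field: lon ⌊72.45171/20⌋ = 3 → D; lat ⌊41.83901/10⌋ = 4 → E.
Square: lon ⌊12.45171/2⌋ = 6; lat ⌊1.83901/1⌋ = 1.
Subsquare: lon ⌊0.45171/0.0833333⌋ = 5 → f; lat ⌊0.83901/0.0416667⌋ = 20 → u.
Extended square: lon ⌊0.03504/0.00833333⌋ = 4; lat ⌊0.00567/0.00416667⌋ = 1.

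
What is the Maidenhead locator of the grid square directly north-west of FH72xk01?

Longitude extended square 0; −1 → -1, wraps to 9, carry into subsquare.
Longitude subsquare x = 23; −1 → 22 = w.
Latitude extended square 1; +1 → 2.

FH72wk92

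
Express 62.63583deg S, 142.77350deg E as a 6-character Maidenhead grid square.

QC17ji

Add 180° to longitude and 90° to latitude: 322.7735, 27.3642.
Field: 322.7735/20 → 16 → Q, 27.3642/10 → 2 → C; chars QC.
Square: 2.7735/2 → 1, 7.3642/1 → 7; chars 17.
Subsquare: 0.7735/0.0833333 → 9 → j, 0.3642/0.0416667 → 8 → i; chars ji.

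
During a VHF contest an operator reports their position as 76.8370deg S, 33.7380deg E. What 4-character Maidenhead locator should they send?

KB63

Offset from 180°W / 90°S: lon 213.74°, lat 13.16°.
Field (20°×10°, letters A–R): 213.74/20 → 10 → K, 13.16/10 → 1 → B; chars KB.
Square (2°×1°, digits 0–9): 13.74/2 → 6, 3.16/1 → 3; chars 63.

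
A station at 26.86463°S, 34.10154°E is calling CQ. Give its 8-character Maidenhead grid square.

Add 180° to longitude and 90° to latitude: 214.10154, 63.13537.
Field: 214.10154/20 → 10 → K, 63.13537/10 → 6 → G; chars KG.
Square: 14.10154/2 → 7, 3.13537/1 → 3; chars 73.
Subsquare: 0.10154/0.0833333 → 1 → b, 0.13537/0.0416667 → 3 → d; chars bd.
Extended square: 0.01821/0.00833333 → 2, 0.01037/0.00416667 → 2; chars 22.

KG73bd22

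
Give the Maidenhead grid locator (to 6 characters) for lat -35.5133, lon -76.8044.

FF14ol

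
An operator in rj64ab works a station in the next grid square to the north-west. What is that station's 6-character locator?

Longitude subsquare a = 0; −1 → -1, wraps to 23 = x, carry into square.
Longitude square 6; −1 → 5.
Latitude subsquare b = 1; +1 → 2 = c.

RJ54xc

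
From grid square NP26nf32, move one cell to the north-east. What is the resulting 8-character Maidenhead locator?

NP26nf43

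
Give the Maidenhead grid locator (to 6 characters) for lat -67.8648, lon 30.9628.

KC52ld

Add 180° to longitude and 90° to latitude: 210.9628, 22.1352.
Field (20°×10°, letters A–R): lon ⌊210.9628/20⌋ = 10 → K; lat ⌊22.1352/10⌋ = 2 → C.
Square (2°×1°, digits 0–9): lon ⌊10.9628/2⌋ = 5; lat ⌊2.1352/1⌋ = 2.
Subsquare (5′×2.5′, letters a–x): lon ⌊0.9628/0.0833333⌋ = 11 → l; lat ⌊0.1352/0.0416667⌋ = 3 → d.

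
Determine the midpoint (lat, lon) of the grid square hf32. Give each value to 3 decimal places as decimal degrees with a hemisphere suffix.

37.500° S, 33.000° W

Field H=7, F=5: +7·20° lon, +5·10° lat → SW at lon -40°, lat -40°.
Square 3, 2: +3·2° lon, +2·1° lat → SW at lon -34°, lat -38°.
Cell spans 2° lon × 1° lat. Centre is SW corner plus half of each.
latitude 37.500° S, longitude 33.000° W.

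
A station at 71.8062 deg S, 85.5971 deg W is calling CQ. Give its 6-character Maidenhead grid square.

EB78ee

Add 180° to longitude and 90° to latitude: 94.4029, 18.1938.
Field: lon ⌊94.4029/20⌋ = 4 → E; lat ⌊18.1938/10⌋ = 1 → B.
Square: lon ⌊14.4029/2⌋ = 7; lat ⌊8.1938/1⌋ = 8.
Subsquare: lon ⌊0.4029/0.0833333⌋ = 4 → e; lat ⌊0.1938/0.0416667⌋ = 4 → e.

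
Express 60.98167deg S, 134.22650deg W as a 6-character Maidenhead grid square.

Shift to the Maidenhead origin (180°W, 90°S): lon 45.7735, lat 29.0183.
Field (20°×10°, letters A–R): lon ⌊45.7735/20⌋ = 2 → C; lat ⌊29.0183/10⌋ = 2 → C.
Square (2°×1°, digits 0–9): lon ⌊5.7735/2⌋ = 2; lat ⌊9.0183/1⌋ = 9.
Subsquare (5′×2.5′, letters a–x): lon ⌊1.7735/0.0833333⌋ = 21 → v; lat ⌊0.0183/0.0416667⌋ = 0 → a.

CC29va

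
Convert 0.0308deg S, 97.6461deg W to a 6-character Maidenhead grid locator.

EI19ex

Add 180° to longitude and 90° to latitude: 82.3539, 89.9692.
Field: lon ⌊82.3539/20⌋ = 4 → E; lat ⌊89.9692/10⌋ = 8 → I.
Square: lon ⌊2.3539/2⌋ = 1; lat ⌊9.9692/1⌋ = 9.
Subsquare: lon ⌊0.3539/0.0833333⌋ = 4 → e; lat ⌊0.9692/0.0416667⌋ = 23 → x.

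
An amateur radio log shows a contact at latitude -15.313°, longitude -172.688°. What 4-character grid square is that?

AH34

Add 180° to longitude and 90° to latitude: 7.31, 74.69.
Field (20°×10°, letters A–R): 7.31/20 → 0 → A, 74.69/10 → 7 → H; chars AH.
Square (2°×1°, digits 0–9): 7.31/2 → 3, 4.69/1 → 4; chars 34.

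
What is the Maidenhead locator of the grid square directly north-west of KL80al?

Longitude subsquare a = 0; −1 → -1, wraps to 23 = x, carry into square.
Longitude square 8; −1 → 7.
Latitude subsquare l = 11; +1 → 12 = m.

KL70xm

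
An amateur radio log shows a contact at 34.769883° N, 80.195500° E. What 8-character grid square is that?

Add 180° to longitude and 90° to latitude: 260.19550, 124.76988.
Field: 260.19550/20 → 13 → N, 124.76988/10 → 12 → M; chars NM.
Square: 0.19550/2 → 0, 4.76988/1 → 4; chars 04.
Subsquare: 0.19550/0.0833333 → 2 → c, 0.76988/0.0416667 → 18 → s; chars cs.
Extended square: 0.02883/0.00833333 → 3, 0.01988/0.00416667 → 4; chars 34.

NM04cs34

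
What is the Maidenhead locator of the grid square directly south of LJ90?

LI99

Latitude square 0; −1 → -1, wraps to 9, carry into field.
Latitude field J = 9; −1 → 8 = I.
The longitude characters are unchanged.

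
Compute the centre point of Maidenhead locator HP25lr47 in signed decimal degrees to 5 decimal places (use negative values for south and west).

Field H=7, P=15: +7·20° lon, +15·10° lat → SW at lon -40°, lat 60°.
Square 2, 5: +2·2° lon, +5·1° lat → SW at lon -36°, lat 65°.
Subsquare l=11, r=17: +11·0.0833333° lon, +17·0.0416667° lat → SW at lon -35.0833°, lat 65.7083°.
Extended square 4, 7: +4·0.00833333° lon, +7·0.00416667° lat → SW at lon -35.05°, lat 65.7375°.
Cell spans 0.00833333° lon × 0.00416667° lat. Centre is SW corner plus half of each.
latitude 65.73958, longitude -35.04583.

65.73958, -35.04583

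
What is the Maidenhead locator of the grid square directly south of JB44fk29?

Latitude extended square 9; −1 → 8.
The longitude characters are unchanged.

JB44fk28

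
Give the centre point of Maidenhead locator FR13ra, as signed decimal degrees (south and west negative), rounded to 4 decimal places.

83.0208, -76.5417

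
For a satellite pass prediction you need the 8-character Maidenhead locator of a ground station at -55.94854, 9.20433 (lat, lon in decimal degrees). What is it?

Shift to the Maidenhead origin (180°W, 90°S): lon 189.20433, lat 34.05146.
Field: 189.20433/20 → 9 → J, 34.05146/10 → 3 → D; chars JD.
Square: 9.20433/2 → 4, 4.05146/1 → 4; chars 44.
Subsquare: 1.20433/0.0833333 → 14 → o, 0.05146/0.0416667 → 1 → b; chars ob.
Extended square: 0.03766/0.00833333 → 4, 0.00979/0.00416667 → 2; chars 42.

JD44ob42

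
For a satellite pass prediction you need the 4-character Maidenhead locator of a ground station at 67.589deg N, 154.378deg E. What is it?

QP77

Offset from 180°W / 90°S: lon 334.38°, lat 157.59°.
Field: lon ⌊334.38/20⌋ = 16 → Q; lat ⌊157.59/10⌋ = 15 → P.
Square: lon ⌊14.38/2⌋ = 7; lat ⌊7.59/1⌋ = 7.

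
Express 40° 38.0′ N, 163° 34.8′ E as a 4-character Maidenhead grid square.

RN10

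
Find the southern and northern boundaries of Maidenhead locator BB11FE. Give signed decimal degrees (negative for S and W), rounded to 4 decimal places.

-78.8333, -78.7917

Field B=1, B=1: +1·20° lon, +1·10° lat → SW at lon -160°, lat -80°.
Square 1, 1: +1·2° lon, +1·1° lat → SW at lon -158°, lat -79°.
Subsquare f=5, e=4: +5·0.0833333° lon, +4·0.0416667° lat → SW at lon -157.583°, lat -78.8333°.
Cell spans 0.0833333° lon × 0.0416667° lat.
south -78.8333, north -78.7917.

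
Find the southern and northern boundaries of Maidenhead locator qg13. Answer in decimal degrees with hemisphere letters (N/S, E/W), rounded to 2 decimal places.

27.00° S, 26.00° S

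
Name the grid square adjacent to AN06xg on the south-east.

AN16af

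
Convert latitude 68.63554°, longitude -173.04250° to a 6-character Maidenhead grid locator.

Add 180° to longitude and 90° to latitude: 6.9575, 158.6355.
Field: 6.9575/20 → 0 → A, 158.6355/10 → 15 → P; chars AP.
Square: 6.9575/2 → 3, 8.6355/1 → 8; chars 38.
Subsquare: 0.9575/0.0833333 → 11 → l, 0.6355/0.0416667 → 15 → p; chars lp.

AP38lp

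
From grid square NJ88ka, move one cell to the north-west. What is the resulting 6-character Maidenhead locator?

Longitude subsquare k = 10; −1 → 9 = j.
Latitude subsquare a = 0; +1 → 1 = b.

NJ88jb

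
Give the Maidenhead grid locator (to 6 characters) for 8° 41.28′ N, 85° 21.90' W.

EJ78hq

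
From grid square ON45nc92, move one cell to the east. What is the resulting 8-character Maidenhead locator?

ON45oc02

Longitude extended square 9; +1 → 10, wraps to 0, carry into subsquare.
Longitude subsquare n = 13; +1 → 14 = o.
The latitude characters are unchanged.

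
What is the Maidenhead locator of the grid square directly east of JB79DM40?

Longitude extended square 4; +1 → 5.
The latitude characters are unchanged.

JB79dm50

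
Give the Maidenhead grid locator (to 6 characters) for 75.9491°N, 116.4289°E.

OQ85fw

Offset from 180°W / 90°S: lon 296.4289°, lat 165.9491°.
Field (20°×10°, letters A–R): lon ⌊296.4289/20⌋ = 14 → O; lat ⌊165.9491/10⌋ = 16 → Q.
Square (2°×1°, digits 0–9): lon ⌊16.4289/2⌋ = 8; lat ⌊5.9491/1⌋ = 5.
Subsquare (5′×2.5′, letters a–x): lon ⌊0.4289/0.0833333⌋ = 5 → f; lat ⌊0.9491/0.0416667⌋ = 22 → w.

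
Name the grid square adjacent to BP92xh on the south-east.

Longitude subsquare x = 23; +1 → 24, wraps to 0 = a, carry into square.
Longitude square 9; +1 → 10, wraps to 0, carry into field.
Longitude field B = 1; +1 → 2 = C.
Latitude subsquare h = 7; −1 → 6 = g.

CP02ag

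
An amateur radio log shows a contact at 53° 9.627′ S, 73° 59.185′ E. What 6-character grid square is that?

Offset from 180°W / 90°S: lon 253.9864°, lat 36.8396°.
Field (20°×10°, letters A–R): 253.9864/20 → 12 → M, 36.8396/10 → 3 → D; chars MD.
Square (2°×1°, digits 0–9): 13.9864/2 → 6, 6.8396/1 → 6; chars 66.
Subsquare (5′×2.5′, letters a–x): 1.9864/0.0833333 → 23 → x, 0.8396/0.0416667 → 20 → u; chars xu.

MD66xu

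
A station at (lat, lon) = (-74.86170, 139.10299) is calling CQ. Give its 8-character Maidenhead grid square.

PB95nd23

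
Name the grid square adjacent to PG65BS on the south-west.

PG65ar

Longitude subsquare b = 1; −1 → 0 = a.
Latitude subsquare s = 18; −1 → 17 = r.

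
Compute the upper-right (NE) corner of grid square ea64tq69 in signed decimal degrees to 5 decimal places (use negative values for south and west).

-85.29167, -86.35833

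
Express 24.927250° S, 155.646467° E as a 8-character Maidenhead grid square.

QG75tb77

Shift to the Maidenhead origin (180°W, 90°S): lon 335.64647, lat 65.07275.
Field: lon ⌊335.64647/20⌋ = 16 → Q; lat ⌊65.07275/10⌋ = 6 → G.
Square: lon ⌊15.64647/2⌋ = 7; lat ⌊5.07275/1⌋ = 5.
Subsquare: lon ⌊1.64647/0.0833333⌋ = 19 → t; lat ⌊0.07275/0.0416667⌋ = 1 → b.
Extended square: lon ⌊0.06313/0.00833333⌋ = 7; lat ⌊0.03108/0.00416667⌋ = 7.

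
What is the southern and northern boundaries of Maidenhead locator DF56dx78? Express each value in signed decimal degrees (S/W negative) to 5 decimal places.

-33.00833, -33.00417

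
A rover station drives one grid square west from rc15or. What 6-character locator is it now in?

Longitude subsquare o = 14; −1 → 13 = n.
The latitude characters are unchanged.

RC15nr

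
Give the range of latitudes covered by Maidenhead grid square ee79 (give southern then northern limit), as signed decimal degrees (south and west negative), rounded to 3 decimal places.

Field E=4, E=4: +4·20° lon, +4·10° lat → SW at lon -100°, lat -50°.
Square 7, 9: +7·2° lon, +9·1° lat → SW at lon -86°, lat -41°.
Cell spans 2° lon × 1° lat.
south -41.000, north -40.000.

-41.000, -40.000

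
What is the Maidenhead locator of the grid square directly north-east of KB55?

KB66

Longitude square 5; +1 → 6.
Latitude square 5; +1 → 6.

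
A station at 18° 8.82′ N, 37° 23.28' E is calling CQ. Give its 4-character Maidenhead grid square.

KK88

Add 180° to longitude and 90° to latitude: 217.39, 108.15.
Field: lon ⌊217.39/20⌋ = 10 → K; lat ⌊108.15/10⌋ = 10 → K.
Square: lon ⌊17.39/2⌋ = 8; lat ⌊8.15/1⌋ = 8.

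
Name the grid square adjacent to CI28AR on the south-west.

CI18xq

Longitude subsquare a = 0; −1 → -1, wraps to 23 = x, carry into square.
Longitude square 2; −1 → 1.
Latitude subsquare r = 17; −1 → 16 = q.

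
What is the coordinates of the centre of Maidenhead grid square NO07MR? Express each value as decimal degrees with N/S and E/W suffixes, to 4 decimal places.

57.7292° N, 81.0417° E

Field N=13, O=14: +13·20° lon, +14·10° lat → SW at lon 80°, lat 50°.
Square 0, 7: +0·2° lon, +7·1° lat → SW at lon 80°, lat 57°.
Subsquare m=12, r=17: +12·0.0833333° lon, +17·0.0416667° lat → SW at lon 81°, lat 57.7083°.
Cell spans 0.0833333° lon × 0.0416667° lat. Centre is SW corner plus half of each.
latitude 57.7292° N, longitude 81.0417° E.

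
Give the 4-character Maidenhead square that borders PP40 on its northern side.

Latitude square 0; +1 → 1.
The longitude characters are unchanged.

PP41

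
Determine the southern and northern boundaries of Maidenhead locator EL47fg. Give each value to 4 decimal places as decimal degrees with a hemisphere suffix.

27.2500° N, 27.2917° N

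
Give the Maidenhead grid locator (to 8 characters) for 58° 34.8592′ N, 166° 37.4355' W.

AO68qn59

Add 180° to longitude and 90° to latitude: 13.37607, 148.58099.
Field (20°×10°, letters A–R): lon ⌊13.37607/20⌋ = 0 → A; lat ⌊148.58099/10⌋ = 14 → O.
Square (2°×1°, digits 0–9): lon ⌊13.37607/2⌋ = 6; lat ⌊8.58099/1⌋ = 8.
Subsquare (5′×2.5′, letters a–x): lon ⌊1.37607/0.0833333⌋ = 16 → q; lat ⌊0.58099/0.0416667⌋ = 13 → n.
Extended square (30″×15″, digits 0–9): lon ⌊0.04274/0.00833333⌋ = 5; lat ⌊0.03932/0.00416667⌋ = 9.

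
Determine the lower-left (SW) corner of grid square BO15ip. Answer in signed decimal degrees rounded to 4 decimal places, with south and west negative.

Field B=1, O=14: +1·20° lon, +14·10° lat → SW at lon -160°, lat 50°.
Square 1, 5: +1·2° lon, +5·1° lat → SW at lon -158°, lat 55°.
Subsquare i=8, p=15: +8·0.0833333° lon, +15·0.0416667° lat → SW at lon -157.333°, lat 55.625°.
latitude 55.6250, longitude -157.3333.

55.6250, -157.3333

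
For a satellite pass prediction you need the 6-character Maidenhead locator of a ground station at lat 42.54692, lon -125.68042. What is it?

CN72dn

Shift to the Maidenhead origin (180°W, 90°S): lon 54.3196, lat 132.5469.
Field (20°×10°, letters A–R): 54.3196/20 → 2 → C, 132.5469/10 → 13 → N; chars CN.
Square (2°×1°, digits 0–9): 14.3196/2 → 7, 2.5469/1 → 2; chars 72.
Subsquare (5′×2.5′, letters a–x): 0.3196/0.0833333 → 3 → d, 0.5469/0.0416667 → 13 → n; chars dn.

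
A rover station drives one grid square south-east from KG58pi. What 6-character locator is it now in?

Longitude subsquare p = 15; +1 → 16 = q.
Latitude subsquare i = 8; −1 → 7 = h.

KG58qh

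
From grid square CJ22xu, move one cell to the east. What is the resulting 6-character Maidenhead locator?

CJ32au

Longitude subsquare x = 23; +1 → 24, wraps to 0 = a, carry into square.
Longitude square 2; +1 → 3.
The latitude characters are unchanged.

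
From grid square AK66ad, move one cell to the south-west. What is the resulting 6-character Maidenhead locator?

AK56xc

Longitude subsquare a = 0; −1 → -1, wraps to 23 = x, carry into square.
Longitude square 6; −1 → 5.
Latitude subsquare d = 3; −1 → 2 = c.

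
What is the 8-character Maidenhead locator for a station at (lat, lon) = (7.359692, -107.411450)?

DJ67hi06

Offset from 180°W / 90°S: lon 72.58855°, lat 97.35969°.
Field: 72.58855/20 → 3 → D, 97.35969/10 → 9 → J; chars DJ.
Square: 12.58855/2 → 6, 7.35969/1 → 7; chars 67.
Subsquare: 0.58855/0.0833333 → 7 → h, 0.35969/0.0416667 → 8 → i; chars hi.
Extended square: 0.00522/0.00833333 → 0, 0.02636/0.00416667 → 6; chars 06.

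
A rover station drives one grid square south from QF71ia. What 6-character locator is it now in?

Latitude subsquare a = 0; −1 → -1, wraps to 23 = x, carry into square.
Latitude square 1; −1 → 0.
The longitude characters are unchanged.

QF70ix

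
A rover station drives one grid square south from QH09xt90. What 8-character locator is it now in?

Latitude extended square 0; −1 → -1, wraps to 9, carry into subsquare.
Latitude subsquare t = 19; −1 → 18 = s.
The longitude characters are unchanged.

QH09xs99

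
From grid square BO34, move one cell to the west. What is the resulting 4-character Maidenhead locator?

BO24

Longitude square 3; −1 → 2.
The latitude characters are unchanged.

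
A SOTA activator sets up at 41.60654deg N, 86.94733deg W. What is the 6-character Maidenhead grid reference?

Add 180° to longitude and 90° to latitude: 93.0527, 131.6065.
Field (20°×10°, letters A–R): lon ⌊93.0527/20⌋ = 4 → E; lat ⌊131.6065/10⌋ = 13 → N.
Square (2°×1°, digits 0–9): lon ⌊13.0527/2⌋ = 6; lat ⌊1.6065/1⌋ = 1.
Subsquare (5′×2.5′, letters a–x): lon ⌊1.0527/0.0833333⌋ = 12 → m; lat ⌊0.6065/0.0416667⌋ = 14 → o.

EN61mo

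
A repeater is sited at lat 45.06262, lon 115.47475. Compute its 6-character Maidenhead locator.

ON75rb

Shift to the Maidenhead origin (180°W, 90°S): lon 295.4747, lat 135.0626.
Field (20°×10°, letters A–R): 295.4747/20 → 14 → O, 135.0626/10 → 13 → N; chars ON.
Square (2°×1°, digits 0–9): 15.4747/2 → 7, 5.0626/1 → 5; chars 75.
Subsquare (5′×2.5′, letters a–x): 1.4747/0.0833333 → 17 → r, 0.0626/0.0416667 → 1 → b; chars rb.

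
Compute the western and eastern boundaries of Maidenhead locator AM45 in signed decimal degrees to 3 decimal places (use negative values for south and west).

Field A=0, M=12: +0·20° lon, +12·10° lat → SW at lon -180°, lat 30°.
Square 4, 5: +4·2° lon, +5·1° lat → SW at lon -172°, lat 35°.
Cell spans 2° lon × 1° lat.
west -172.000, east -170.000.

-172.000, -170.000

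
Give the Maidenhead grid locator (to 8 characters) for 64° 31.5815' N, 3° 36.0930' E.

Shift to the Maidenhead origin (180°W, 90°S): lon 183.60155, lat 154.52636.
Field: 183.60155/20 → 9 → J, 154.52636/10 → 15 → P; chars JP.
Square: 3.60155/2 → 1, 4.52636/1 → 4; chars 14.
Subsquare: 1.60155/0.0833333 → 19 → t, 0.52636/0.0416667 → 12 → m; chars tm.
Extended square: 0.01822/0.00833333 → 2, 0.02636/0.00416667 → 6; chars 26.

JP14tm26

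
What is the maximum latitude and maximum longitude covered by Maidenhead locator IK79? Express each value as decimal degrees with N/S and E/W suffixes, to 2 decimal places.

20.00° N, 4.00° W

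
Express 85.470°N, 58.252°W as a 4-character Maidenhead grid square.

GR05

Shift to the Maidenhead origin (180°W, 90°S): lon 121.75, lat 175.47.
Field: 121.75/20 → 6 → G, 175.47/10 → 17 → R; chars GR.
Square: 1.75/2 → 0, 5.47/1 → 5; chars 05.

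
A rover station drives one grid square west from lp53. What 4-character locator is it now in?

Longitude square 5; −1 → 4.
The latitude characters are unchanged.

LP43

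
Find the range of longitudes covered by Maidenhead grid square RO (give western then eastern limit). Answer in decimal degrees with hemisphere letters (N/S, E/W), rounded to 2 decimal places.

160.00° E, 180.00° E

Field R=17, O=14: +17·20° lon, +14·10° lat → SW at lon 160°, lat 50°.
Cell spans 20° lon × 10° lat.
west 160.00° E, east 180.00° E.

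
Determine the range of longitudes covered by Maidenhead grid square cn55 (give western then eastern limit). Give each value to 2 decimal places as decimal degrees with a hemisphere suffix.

Field C=2, N=13: +2·20° lon, +13·10° lat → SW at lon -140°, lat 40°.
Square 5, 5: +5·2° lon, +5·1° lat → SW at lon -130°, lat 45°.
Cell spans 2° lon × 1° lat.
west 130.00° W, east 128.00° W.

130.00° W, 128.00° W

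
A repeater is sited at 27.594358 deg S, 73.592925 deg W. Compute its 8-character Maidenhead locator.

Add 180° to longitude and 90° to latitude: 106.40708, 62.40564.
Field: lon ⌊106.40708/20⌋ = 5 → F; lat ⌊62.40564/10⌋ = 6 → G.
Square: lon ⌊6.40708/2⌋ = 3; lat ⌊2.40564/1⌋ = 2.
Subsquare: lon ⌊0.40708/0.0833333⌋ = 4 → e; lat ⌊0.40564/0.0416667⌋ = 9 → j.
Extended square: lon ⌊0.07374/0.00833333⌋ = 8; lat ⌊0.03064/0.00416667⌋ = 7.

FG32ej87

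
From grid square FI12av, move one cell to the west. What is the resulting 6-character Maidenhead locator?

FI02xv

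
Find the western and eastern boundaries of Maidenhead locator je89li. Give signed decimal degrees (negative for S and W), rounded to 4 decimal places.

16.9167, 17.0000

Field J=9, E=4: +9·20° lon, +4·10° lat → SW at lon 0°, lat -50°.
Square 8, 9: +8·2° lon, +9·1° lat → SW at lon 16°, lat -41°.
Subsquare l=11, i=8: +11·0.0833333° lon, +8·0.0416667° lat → SW at lon 16.9167°, lat -40.6667°.
Cell spans 0.0833333° lon × 0.0416667° lat.
west 16.9167, east 17.0000.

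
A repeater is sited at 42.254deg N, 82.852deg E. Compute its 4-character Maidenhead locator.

NN12

Shift to the Maidenhead origin (180°W, 90°S): lon 262.85, lat 132.25.
Field: 262.85/20 → 13 → N, 132.25/10 → 13 → N; chars NN.
Square: 2.85/2 → 1, 2.25/1 → 2; chars 12.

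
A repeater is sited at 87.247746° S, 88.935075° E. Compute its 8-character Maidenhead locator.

NA42ls20

Offset from 180°W / 90°S: lon 268.93507°, lat 2.75225°.
Field: 268.93507/20 → 13 → N, 2.75225/10 → 0 → A; chars NA.
Square: 8.93507/2 → 4, 2.75225/1 → 2; chars 42.
Subsquare: 0.93507/0.0833333 → 11 → l, 0.75225/0.0416667 → 18 → s; chars ls.
Extended square: 0.01841/0.00833333 → 2, 0.00225/0.00416667 → 0; chars 20.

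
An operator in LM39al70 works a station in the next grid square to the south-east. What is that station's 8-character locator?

LM39ak89

Longitude extended square 7; +1 → 8.
Latitude extended square 0; −1 → -1, wraps to 9, carry into subsquare.
Latitude subsquare l = 11; −1 → 10 = k.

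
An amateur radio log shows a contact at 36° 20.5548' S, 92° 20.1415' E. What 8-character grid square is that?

Add 180° to longitude and 90° to latitude: 272.33569, 53.65742.
Field (20°×10°, letters A–R): 272.33569/20 → 13 → N, 53.65742/10 → 5 → F; chars NF.
Square (2°×1°, digits 0–9): 12.33569/2 → 6, 3.65742/1 → 3; chars 63.
Subsquare (5′×2.5′, letters a–x): 0.33569/0.0833333 → 4 → e, 0.65742/0.0416667 → 15 → p; chars ep.
Extended square (30″×15″, digits 0–9): 0.00236/0.00833333 → 0, 0.03242/0.00416667 → 7; chars 07.

NF63ep07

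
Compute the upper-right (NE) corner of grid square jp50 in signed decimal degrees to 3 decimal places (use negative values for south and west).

61.000, 12.000

Field J=9, P=15: +9·20° lon, +15·10° lat → SW at lon 0°, lat 60°.
Square 5, 0: +5·2° lon, +0·1° lat → SW at lon 10°, lat 60°.
Cell spans 2° lon × 1° lat. NE corner is SW corner plus one full cell.
latitude 61.000, longitude 12.000.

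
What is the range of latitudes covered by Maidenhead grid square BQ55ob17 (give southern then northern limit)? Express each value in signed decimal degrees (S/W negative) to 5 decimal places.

75.07083, 75.07500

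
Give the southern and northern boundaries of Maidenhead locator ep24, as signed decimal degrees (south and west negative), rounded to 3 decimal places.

64.000, 65.000

Field E=4, P=15: +4·20° lon, +15·10° lat → SW at lon -100°, lat 60°.
Square 2, 4: +2·2° lon, +4·1° lat → SW at lon -96°, lat 64°.
Cell spans 2° lon × 1° lat.
south 64.000, north 65.000.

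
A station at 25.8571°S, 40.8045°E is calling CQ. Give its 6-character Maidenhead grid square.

Offset from 180°W / 90°S: lon 220.8045°, lat 64.1429°.
Field (20°×10°, letters A–R): lon ⌊220.8045/20⌋ = 11 → L; lat ⌊64.1429/10⌋ = 6 → G.
Square (2°×1°, digits 0–9): lon ⌊0.8045/2⌋ = 0; lat ⌊4.1429/1⌋ = 4.
Subsquare (5′×2.5′, letters a–x): lon ⌊0.8045/0.0833333⌋ = 9 → j; lat ⌊0.1429/0.0416667⌋ = 3 → d.

LG04jd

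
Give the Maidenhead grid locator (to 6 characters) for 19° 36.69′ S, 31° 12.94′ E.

KH50oj

Offset from 180°W / 90°S: lon 211.2157°, lat 70.3885°.
Field: lon ⌊211.2157/20⌋ = 10 → K; lat ⌊70.3885/10⌋ = 7 → H.
Square: lon ⌊11.2157/2⌋ = 5; lat ⌊0.3885/1⌋ = 0.
Subsquare: lon ⌊1.2157/0.0833333⌋ = 14 → o; lat ⌊0.3885/0.0416667⌋ = 9 → j.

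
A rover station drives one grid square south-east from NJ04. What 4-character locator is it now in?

NJ13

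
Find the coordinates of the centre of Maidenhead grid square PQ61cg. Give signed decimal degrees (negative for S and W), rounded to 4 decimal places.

71.2708, 132.2083

Field P=15, Q=16: +15·20° lon, +16·10° lat → SW at lon 120°, lat 70°.
Square 6, 1: +6·2° lon, +1·1° lat → SW at lon 132°, lat 71°.
Subsquare c=2, g=6: +2·0.0833333° lon, +6·0.0416667° lat → SW at lon 132.167°, lat 71.25°.
Cell spans 0.0833333° lon × 0.0416667° lat. Centre is SW corner plus half of each.
latitude 71.2708, longitude 132.2083.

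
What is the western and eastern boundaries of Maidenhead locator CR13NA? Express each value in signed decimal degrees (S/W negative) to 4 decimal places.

-136.9167, -136.8333

Field C=2, R=17: +2·20° lon, +17·10° lat → SW at lon -140°, lat 80°.
Square 1, 3: +1·2° lon, +3·1° lat → SW at lon -138°, lat 83°.
Subsquare n=13, a=0: +13·0.0833333° lon, +0·0.0416667° lat → SW at lon -136.917°, lat 83°.
Cell spans 0.0833333° lon × 0.0416667° lat.
west -136.9167, east -136.8333.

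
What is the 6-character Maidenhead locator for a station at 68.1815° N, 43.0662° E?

Shift to the Maidenhead origin (180°W, 90°S): lon 223.0662, lat 158.1815.
Field: lon ⌊223.0662/20⌋ = 11 → L; lat ⌊158.1815/10⌋ = 15 → P.
Square: lon ⌊3.0662/2⌋ = 1; lat ⌊8.1815/1⌋ = 8.
Subsquare: lon ⌊1.0662/0.0833333⌋ = 12 → m; lat ⌊0.1815/0.0416667⌋ = 4 → e.

LP18me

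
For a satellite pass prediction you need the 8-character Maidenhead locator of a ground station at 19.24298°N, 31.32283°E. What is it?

KK59pf88

Shift to the Maidenhead origin (180°W, 90°S): lon 211.32283, lat 109.24298.
Field: lon ⌊211.32283/20⌋ = 10 → K; lat ⌊109.24298/10⌋ = 10 → K.
Square: lon ⌊11.32283/2⌋ = 5; lat ⌊9.24298/1⌋ = 9.
Subsquare: lon ⌊1.32283/0.0833333⌋ = 15 → p; lat ⌊0.24298/0.0416667⌋ = 5 → f.
Extended square: lon ⌊0.07283/0.00833333⌋ = 8; lat ⌊0.03465/0.00416667⌋ = 8.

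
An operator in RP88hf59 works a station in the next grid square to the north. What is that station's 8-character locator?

Latitude extended square 9; +1 → 10, wraps to 0, carry into subsquare.
Latitude subsquare f = 5; +1 → 6 = g.
The longitude characters are unchanged.

RP88hg50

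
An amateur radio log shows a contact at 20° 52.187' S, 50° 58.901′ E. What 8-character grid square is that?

LG59ld71

Offset from 180°W / 90°S: lon 230.98168°, lat 69.13022°.
Field: lon ⌊230.98168/20⌋ = 11 → L; lat ⌊69.13022/10⌋ = 6 → G.
Square: lon ⌊10.98168/2⌋ = 5; lat ⌊9.13022/1⌋ = 9.
Subsquare: lon ⌊0.98168/0.0833333⌋ = 11 → l; lat ⌊0.13022/0.0416667⌋ = 3 → d.
Extended square: lon ⌊0.06502/0.00833333⌋ = 7; lat ⌊0.00522/0.00416667⌋ = 1.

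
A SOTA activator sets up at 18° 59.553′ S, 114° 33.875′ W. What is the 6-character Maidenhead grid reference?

DH21ra

Shift to the Maidenhead origin (180°W, 90°S): lon 65.4354, lat 71.0075.
Field (20°×10°, letters A–R): lon ⌊65.4354/20⌋ = 3 → D; lat ⌊71.0075/10⌋ = 7 → H.
Square (2°×1°, digits 0–9): lon ⌊5.4354/2⌋ = 2; lat ⌊1.0075/1⌋ = 1.
Subsquare (5′×2.5′, letters a–x): lon ⌊1.4354/0.0833333⌋ = 17 → r; lat ⌊0.0075/0.0416667⌋ = 0 → a.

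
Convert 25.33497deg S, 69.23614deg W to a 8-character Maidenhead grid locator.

FG54jp19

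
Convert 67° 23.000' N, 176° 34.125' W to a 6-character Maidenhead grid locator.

AP17rj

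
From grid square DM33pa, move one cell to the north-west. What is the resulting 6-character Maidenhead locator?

Longitude subsquare p = 15; −1 → 14 = o.
Latitude subsquare a = 0; +1 → 1 = b.

DM33ob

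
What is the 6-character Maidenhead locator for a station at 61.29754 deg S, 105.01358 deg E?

OC28mq

Add 180° to longitude and 90° to latitude: 285.0136, 28.7025.
Field: lon ⌊285.0136/20⌋ = 14 → O; lat ⌊28.7025/10⌋ = 2 → C.
Square: lon ⌊5.0136/2⌋ = 2; lat ⌊8.7025/1⌋ = 8.
Subsquare: lon ⌊1.0136/0.0833333⌋ = 12 → m; lat ⌊0.7025/0.0416667⌋ = 16 → q.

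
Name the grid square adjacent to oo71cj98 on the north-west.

Longitude extended square 9; −1 → 8.
Latitude extended square 8; +1 → 9.

OO71cj89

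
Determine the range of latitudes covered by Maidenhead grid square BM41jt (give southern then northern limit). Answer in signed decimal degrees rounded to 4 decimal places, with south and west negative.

31.7917, 31.8333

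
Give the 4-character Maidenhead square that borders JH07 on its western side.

Longitude square 0; −1 → -1, wraps to 9, carry into field.
Longitude field J = 9; −1 → 8 = I.
The latitude characters are unchanged.

IH97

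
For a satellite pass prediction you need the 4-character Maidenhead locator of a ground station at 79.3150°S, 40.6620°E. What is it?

LB00

Offset from 180°W / 90°S: lon 220.66°, lat 10.69°.
Field: 220.66/20 → 11 → L, 10.69/10 → 1 → B; chars LB.
Square: 0.66/2 → 0, 0.69/1 → 0; chars 00.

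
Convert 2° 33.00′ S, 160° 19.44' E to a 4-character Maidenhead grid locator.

Add 180° to longitude and 90° to latitude: 340.32, 87.45.
Field: lon ⌊340.32/20⌋ = 17 → R; lat ⌊87.45/10⌋ = 8 → I.
Square: lon ⌊0.32/2⌋ = 0; lat ⌊7.45/1⌋ = 7.

RI07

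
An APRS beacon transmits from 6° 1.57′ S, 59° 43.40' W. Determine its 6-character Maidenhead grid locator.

GI03dx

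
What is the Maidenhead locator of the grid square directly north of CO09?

Latitude square 9; +1 → 10, wraps to 0, carry into field.
Latitude field O = 14; +1 → 15 = P.
The longitude characters are unchanged.

CP00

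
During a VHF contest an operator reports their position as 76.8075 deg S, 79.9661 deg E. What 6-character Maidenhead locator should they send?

MB93xe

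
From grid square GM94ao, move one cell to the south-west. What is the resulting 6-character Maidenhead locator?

GM84xn

Longitude subsquare a = 0; −1 → -1, wraps to 23 = x, carry into square.
Longitude square 9; −1 → 8.
Latitude subsquare o = 14; −1 → 13 = n.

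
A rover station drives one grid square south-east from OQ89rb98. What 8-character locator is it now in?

Longitude extended square 9; +1 → 10, wraps to 0, carry into subsquare.
Longitude subsquare r = 17; +1 → 18 = s.
Latitude extended square 8; −1 → 7.

OQ89sb07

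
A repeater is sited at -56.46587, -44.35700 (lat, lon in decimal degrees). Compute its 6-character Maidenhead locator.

GD73tm

Add 180° to longitude and 90° to latitude: 135.6430, 33.5341.
Field: lon ⌊135.6430/20⌋ = 6 → G; lat ⌊33.5341/10⌋ = 3 → D.
Square: lon ⌊15.6430/2⌋ = 7; lat ⌊3.5341/1⌋ = 3.
Subsquare: lon ⌊1.6430/0.0833333⌋ = 19 → t; lat ⌊0.5341/0.0416667⌋ = 12 → m.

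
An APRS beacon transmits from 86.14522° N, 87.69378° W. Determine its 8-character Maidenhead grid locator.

ER66dd64

Offset from 180°W / 90°S: lon 92.30622°, lat 176.14522°.
Field (20°×10°, letters A–R): 92.30622/20 → 4 → E, 176.14522/10 → 17 → R; chars ER.
Square (2°×1°, digits 0–9): 12.30622/2 → 6, 6.14522/1 → 6; chars 66.
Subsquare (5′×2.5′, letters a–x): 0.30622/0.0833333 → 3 → d, 0.14522/0.0416667 → 3 → d; chars dd.
Extended square (30″×15″, digits 0–9): 0.05622/0.00833333 → 6, 0.02022/0.00416667 → 4; chars 64.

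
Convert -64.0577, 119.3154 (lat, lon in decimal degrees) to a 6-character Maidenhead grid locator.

Shift to the Maidenhead origin (180°W, 90°S): lon 299.3154, lat 25.9423.
Field (20°×10°, letters A–R): 299.3154/20 → 14 → O, 25.9423/10 → 2 → C; chars OC.
Square (2°×1°, digits 0–9): 19.3154/2 → 9, 5.9423/1 → 5; chars 95.
Subsquare (5′×2.5′, letters a–x): 1.3154/0.0833333 → 15 → p, 0.9423/0.0416667 → 22 → w; chars pw.

OC95pw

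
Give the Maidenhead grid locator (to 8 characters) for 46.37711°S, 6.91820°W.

Shift to the Maidenhead origin (180°W, 90°S): lon 173.08180, lat 43.62289.
Field: lon ⌊173.08180/20⌋ = 8 → I; lat ⌊43.62289/10⌋ = 4 → E.
Square: lon ⌊13.08180/2⌋ = 6; lat ⌊3.62289/1⌋ = 3.
Subsquare: lon ⌊1.08180/0.0833333⌋ = 12 → m; lat ⌊0.62289/0.0416667⌋ = 14 → o.
Extended square: lon ⌊0.08180/0.00833333⌋ = 9; lat ⌊0.03956/0.00416667⌋ = 9.

IE63mo99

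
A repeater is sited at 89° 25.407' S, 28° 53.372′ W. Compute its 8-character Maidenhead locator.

Shift to the Maidenhead origin (180°W, 90°S): lon 151.11047, lat 0.57655.
Field: lon ⌊151.11047/20⌋ = 7 → H; lat ⌊0.57655/10⌋ = 0 → A.
Square: lon ⌊11.11047/2⌋ = 5; lat ⌊0.57655/1⌋ = 0.
Subsquare: lon ⌊1.11047/0.0833333⌋ = 13 → n; lat ⌊0.57655/0.0416667⌋ = 13 → n.
Extended square: lon ⌊0.02713/0.00833333⌋ = 3; lat ⌊0.03488/0.00416667⌋ = 8.

HA50nn38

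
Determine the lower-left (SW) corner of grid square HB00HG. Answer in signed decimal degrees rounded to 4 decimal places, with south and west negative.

Field H=7, B=1: +7·20° lon, +1·10° lat → SW at lon -40°, lat -80°.
Square 0, 0: +0·2° lon, +0·1° lat → SW at lon -40°, lat -80°.
Subsquare h=7, g=6: +7·0.0833333° lon, +6·0.0416667° lat → SW at lon -39.4167°, lat -79.75°.
latitude -79.7500, longitude -39.4167.

-79.7500, -39.4167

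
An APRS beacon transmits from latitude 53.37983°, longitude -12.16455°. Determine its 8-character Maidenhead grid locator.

IO33wj01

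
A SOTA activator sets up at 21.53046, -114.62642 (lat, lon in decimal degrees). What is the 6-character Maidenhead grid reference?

Offset from 180°W / 90°S: lon 65.3736°, lat 111.5305°.
Field: lon ⌊65.3736/20⌋ = 3 → D; lat ⌊111.5305/10⌋ = 11 → L.
Square: lon ⌊5.3736/2⌋ = 2; lat ⌊1.5305/1⌋ = 1.
Subsquare: lon ⌊1.3736/0.0833333⌋ = 16 → q; lat ⌊0.5305/0.0416667⌋ = 12 → m.

DL21qm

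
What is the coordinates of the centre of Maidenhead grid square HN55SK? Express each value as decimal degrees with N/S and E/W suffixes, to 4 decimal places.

45.4375° N, 28.4583° W

Field H=7, N=13: +7·20° lon, +13·10° lat → SW at lon -40°, lat 40°.
Square 5, 5: +5·2° lon, +5·1° lat → SW at lon -30°, lat 45°.
Subsquare s=18, k=10: +18·0.0833333° lon, +10·0.0416667° lat → SW at lon -28.5°, lat 45.4167°.
Cell spans 0.0833333° lon × 0.0416667° lat. Centre is SW corner plus half of each.
latitude 45.4375° N, longitude 28.4583° W.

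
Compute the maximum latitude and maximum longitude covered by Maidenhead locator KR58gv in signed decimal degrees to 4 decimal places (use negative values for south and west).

88.9167, 30.5833

Field K=10, R=17: +10·20° lon, +17·10° lat → SW at lon 20°, lat 80°.
Square 5, 8: +5·2° lon, +8·1° lat → SW at lon 30°, lat 88°.
Subsquare g=6, v=21: +6·0.0833333° lon, +21·0.0416667° lat → SW at lon 30.5°, lat 88.875°.
Cell spans 0.0833333° lon × 0.0416667° lat. NE corner is SW corner plus one full cell.
latitude 88.9167, longitude 30.5833.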